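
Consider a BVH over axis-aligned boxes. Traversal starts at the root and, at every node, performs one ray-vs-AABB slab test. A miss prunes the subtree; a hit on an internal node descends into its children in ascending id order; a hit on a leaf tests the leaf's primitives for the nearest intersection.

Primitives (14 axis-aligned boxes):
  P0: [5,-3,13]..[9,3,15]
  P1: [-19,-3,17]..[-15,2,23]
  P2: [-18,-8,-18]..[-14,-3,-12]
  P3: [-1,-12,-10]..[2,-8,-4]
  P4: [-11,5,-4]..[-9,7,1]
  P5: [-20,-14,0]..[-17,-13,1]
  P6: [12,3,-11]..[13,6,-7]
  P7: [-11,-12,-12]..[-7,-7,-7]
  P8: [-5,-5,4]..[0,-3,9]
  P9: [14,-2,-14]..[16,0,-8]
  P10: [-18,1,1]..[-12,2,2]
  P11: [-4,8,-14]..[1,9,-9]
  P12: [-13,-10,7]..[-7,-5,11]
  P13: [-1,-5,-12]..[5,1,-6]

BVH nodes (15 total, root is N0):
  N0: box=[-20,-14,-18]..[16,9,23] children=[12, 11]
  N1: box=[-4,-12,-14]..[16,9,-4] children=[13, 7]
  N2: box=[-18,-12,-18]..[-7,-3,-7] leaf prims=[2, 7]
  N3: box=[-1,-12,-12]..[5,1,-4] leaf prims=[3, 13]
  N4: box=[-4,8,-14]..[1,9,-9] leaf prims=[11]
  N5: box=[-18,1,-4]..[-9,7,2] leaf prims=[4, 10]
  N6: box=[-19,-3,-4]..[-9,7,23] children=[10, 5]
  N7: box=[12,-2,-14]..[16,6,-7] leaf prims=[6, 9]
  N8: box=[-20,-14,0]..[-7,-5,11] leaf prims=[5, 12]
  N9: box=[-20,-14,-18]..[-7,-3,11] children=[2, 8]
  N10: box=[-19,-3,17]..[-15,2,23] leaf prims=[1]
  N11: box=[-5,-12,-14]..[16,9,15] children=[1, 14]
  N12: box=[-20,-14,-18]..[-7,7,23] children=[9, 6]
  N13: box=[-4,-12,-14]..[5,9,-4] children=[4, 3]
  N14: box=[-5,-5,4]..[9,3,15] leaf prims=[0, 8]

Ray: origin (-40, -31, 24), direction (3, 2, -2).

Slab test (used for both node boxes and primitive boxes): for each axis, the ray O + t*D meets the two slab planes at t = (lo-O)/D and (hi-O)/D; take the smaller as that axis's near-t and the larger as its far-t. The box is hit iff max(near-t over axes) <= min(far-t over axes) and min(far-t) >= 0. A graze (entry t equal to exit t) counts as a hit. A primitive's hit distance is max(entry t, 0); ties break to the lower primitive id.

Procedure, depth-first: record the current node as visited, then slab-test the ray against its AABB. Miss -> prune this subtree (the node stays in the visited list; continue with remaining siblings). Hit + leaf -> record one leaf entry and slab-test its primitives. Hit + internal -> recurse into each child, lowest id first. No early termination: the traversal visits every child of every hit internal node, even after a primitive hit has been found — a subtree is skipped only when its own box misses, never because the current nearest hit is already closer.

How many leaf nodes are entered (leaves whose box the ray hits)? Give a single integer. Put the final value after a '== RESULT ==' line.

Walk:
N0 x:[20/3,56/3] y:[17/2,20] z:[1/2,21] -> hit [17/2,56/3], descend [11, 12]
  N11 x:[35/3,56/3] y:[19/2,20] z:[9/2,19] -> hit [35/3,56/3], descend [1, 14]
    N1 x:[12,56/3] y:[19/2,20] z:[14,19] -> hit [14,56/3], descend [7, 13]
      N7 x:[52/3,56/3] y:[29/2,37/2] z:[31/2,19] -> hit [52/3,37/2] leaf, test {P6@t=52/3, P9(miss)}
      N13 x:[12,15] y:[19/2,20] z:[14,19] -> hit [14,15], descend [3, 4]
        N3 x:[13,15] y:[19/2,16] z:[14,18] -> hit [14,15] leaf, test {P3(miss), P13@t=15}
        N4 x:[12,41/3] y:[39/2,20] z:[33/2,19] -> miss, prune
    N14 x:[35/3,49/3] y:[13,17] z:[9/2,10] -> miss, prune
  N12 x:[20/3,11] y:[17/2,19] z:[1/2,21] -> hit [17/2,11], descend [6, 9]
    N6 x:[7,31/3] y:[14,19] z:[1/2,14] -> miss, prune
    N9 x:[20/3,11] y:[17/2,14] z:[13/2,21] -> hit [17/2,11], descend [2, 8]
      N2 x:[22/3,11] y:[19/2,14] z:[31/2,21] -> miss, prune
      N8 x:[20/3,11] y:[17/2,13] z:[13/2,12] -> hit [17/2,11] leaf, test {P5(miss), P12(miss)}

13 AABB tests over nodes [0, 11, 1, 7, 13, 3, 4, 14, 12, 6, 9, 2, 8]; 3 leaves entered; closest P13.

== RESULT ==
3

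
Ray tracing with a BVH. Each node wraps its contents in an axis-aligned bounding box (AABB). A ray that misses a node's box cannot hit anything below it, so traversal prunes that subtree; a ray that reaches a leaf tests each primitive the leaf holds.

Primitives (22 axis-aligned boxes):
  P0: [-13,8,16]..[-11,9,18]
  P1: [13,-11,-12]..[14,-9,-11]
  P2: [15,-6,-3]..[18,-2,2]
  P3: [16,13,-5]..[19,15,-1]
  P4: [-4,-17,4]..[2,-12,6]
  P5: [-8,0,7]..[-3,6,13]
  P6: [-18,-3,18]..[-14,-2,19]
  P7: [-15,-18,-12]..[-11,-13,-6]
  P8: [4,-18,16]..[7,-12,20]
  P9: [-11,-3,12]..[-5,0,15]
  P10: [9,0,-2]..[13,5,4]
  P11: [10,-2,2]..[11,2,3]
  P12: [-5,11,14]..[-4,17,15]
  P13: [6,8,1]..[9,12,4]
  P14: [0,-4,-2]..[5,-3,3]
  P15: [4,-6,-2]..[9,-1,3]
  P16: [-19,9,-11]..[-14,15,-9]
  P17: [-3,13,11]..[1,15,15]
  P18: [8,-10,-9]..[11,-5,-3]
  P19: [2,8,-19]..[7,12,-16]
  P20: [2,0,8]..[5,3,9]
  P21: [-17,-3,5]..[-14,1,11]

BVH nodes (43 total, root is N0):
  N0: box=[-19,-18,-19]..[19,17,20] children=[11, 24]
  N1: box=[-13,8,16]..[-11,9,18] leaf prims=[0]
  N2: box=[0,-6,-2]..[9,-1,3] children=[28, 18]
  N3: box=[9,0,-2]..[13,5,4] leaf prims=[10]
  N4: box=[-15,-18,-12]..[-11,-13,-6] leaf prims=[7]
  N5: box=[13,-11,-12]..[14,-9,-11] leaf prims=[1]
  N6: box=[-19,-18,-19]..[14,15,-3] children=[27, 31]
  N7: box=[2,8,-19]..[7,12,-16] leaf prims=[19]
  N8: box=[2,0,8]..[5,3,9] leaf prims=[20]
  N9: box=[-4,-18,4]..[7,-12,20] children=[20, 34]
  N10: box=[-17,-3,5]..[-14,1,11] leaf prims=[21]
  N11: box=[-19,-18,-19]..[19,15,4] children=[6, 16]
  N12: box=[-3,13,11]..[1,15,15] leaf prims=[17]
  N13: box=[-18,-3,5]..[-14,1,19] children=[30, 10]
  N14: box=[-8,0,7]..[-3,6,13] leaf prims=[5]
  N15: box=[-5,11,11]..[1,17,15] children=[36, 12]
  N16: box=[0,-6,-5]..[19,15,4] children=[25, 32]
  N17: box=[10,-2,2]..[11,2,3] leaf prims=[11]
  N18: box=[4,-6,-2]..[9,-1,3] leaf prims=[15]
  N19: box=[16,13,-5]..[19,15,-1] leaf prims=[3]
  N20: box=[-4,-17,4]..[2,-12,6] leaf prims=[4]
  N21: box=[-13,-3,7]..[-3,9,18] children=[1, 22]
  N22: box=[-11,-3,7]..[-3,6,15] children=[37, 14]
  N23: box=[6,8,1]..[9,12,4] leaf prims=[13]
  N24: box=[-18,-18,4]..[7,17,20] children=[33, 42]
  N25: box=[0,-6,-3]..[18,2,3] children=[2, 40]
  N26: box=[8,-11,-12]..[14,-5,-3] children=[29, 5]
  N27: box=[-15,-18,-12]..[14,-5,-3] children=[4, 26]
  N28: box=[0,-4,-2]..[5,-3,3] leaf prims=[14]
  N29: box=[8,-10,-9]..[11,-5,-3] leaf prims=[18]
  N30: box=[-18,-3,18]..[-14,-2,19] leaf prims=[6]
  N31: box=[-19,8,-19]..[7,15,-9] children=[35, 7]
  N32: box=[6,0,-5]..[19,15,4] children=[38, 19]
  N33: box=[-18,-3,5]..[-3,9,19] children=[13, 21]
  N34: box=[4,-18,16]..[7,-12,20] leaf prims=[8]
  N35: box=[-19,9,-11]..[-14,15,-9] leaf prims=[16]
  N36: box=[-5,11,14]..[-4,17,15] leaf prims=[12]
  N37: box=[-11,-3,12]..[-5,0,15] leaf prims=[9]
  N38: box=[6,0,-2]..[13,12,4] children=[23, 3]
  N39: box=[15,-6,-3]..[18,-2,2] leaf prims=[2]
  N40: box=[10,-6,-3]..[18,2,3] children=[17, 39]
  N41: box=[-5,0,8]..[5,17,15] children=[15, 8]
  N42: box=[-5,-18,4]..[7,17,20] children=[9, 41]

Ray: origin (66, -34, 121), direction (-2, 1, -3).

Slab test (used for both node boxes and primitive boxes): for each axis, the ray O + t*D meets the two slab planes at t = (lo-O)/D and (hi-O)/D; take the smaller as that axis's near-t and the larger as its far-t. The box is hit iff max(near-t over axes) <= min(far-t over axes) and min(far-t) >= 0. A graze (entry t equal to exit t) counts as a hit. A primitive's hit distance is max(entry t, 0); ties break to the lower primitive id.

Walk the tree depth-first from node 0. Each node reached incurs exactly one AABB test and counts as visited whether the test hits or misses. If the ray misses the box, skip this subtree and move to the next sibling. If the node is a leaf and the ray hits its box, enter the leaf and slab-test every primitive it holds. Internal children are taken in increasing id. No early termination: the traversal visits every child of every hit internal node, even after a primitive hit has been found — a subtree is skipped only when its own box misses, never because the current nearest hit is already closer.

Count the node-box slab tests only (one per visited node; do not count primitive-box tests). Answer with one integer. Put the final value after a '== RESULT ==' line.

Walk:
N0 x:[47/2,85/2] y:[16,51] z:[101/3,140/3] -> hit [101/3,85/2], descend [11, 24]
  N11 x:[47/2,85/2] y:[16,49] z:[39,140/3] -> hit [39,85/2], descend [6, 16]
    N6 x:[26,85/2] y:[16,49] z:[124/3,140/3] -> hit [124/3,85/2], descend [27, 31]
      N27 x:[26,81/2] y:[16,29] z:[124/3,133/3] -> miss, prune
      N31 x:[59/2,85/2] y:[42,49] z:[130/3,140/3] -> miss, prune
    N16 x:[47/2,33] y:[28,49] z:[39,42] -> miss, prune
  N24 x:[59/2,42] y:[16,51] z:[101/3,39] -> hit [101/3,39], descend [33, 42]
    N33 x:[69/2,42] y:[31,43] z:[34,116/3] -> hit [69/2,116/3], descend [13, 21]
      N13 x:[40,42] y:[31,35] z:[34,116/3] -> miss, prune
      N21 x:[69/2,79/2] y:[31,43] z:[103/3,38] -> hit [69/2,38], descend [1, 22]
        N1 x:[77/2,79/2] y:[42,43] z:[103/3,35] -> miss, prune
        N22 x:[69/2,77/2] y:[31,40] z:[106/3,38] -> hit [106/3,38], descend [14, 37]
          N14 x:[69/2,37] y:[34,40] z:[36,38] -> hit [36,37] leaf, test {P5@t=36}
          N37 x:[71/2,77/2] y:[31,34] z:[106/3,109/3] -> miss, prune
    N42 x:[59/2,71/2] y:[16,51] z:[101/3,39] -> hit [101/3,71/2], descend [9, 41]
      N9 x:[59/2,35] y:[16,22] z:[101/3,39] -> miss, prune
      N41 x:[61/2,71/2] y:[34,51] z:[106/3,113/3] -> hit [106/3,71/2], descend [8, 15]
        N8 x:[61/2,32] y:[34,37] z:[112/3,113/3] -> miss, prune
        N15 x:[65/2,71/2] y:[45,51] z:[106/3,110/3] -> miss, prune

order=[0, 11, 6, 27, 31, 16, 24, 33, 13, 21, 1, 22, 14, 37, 42, 9, 41, 8, 15]  |boxes|=19  |leaves|=1  hit=P5

== RESULT ==
19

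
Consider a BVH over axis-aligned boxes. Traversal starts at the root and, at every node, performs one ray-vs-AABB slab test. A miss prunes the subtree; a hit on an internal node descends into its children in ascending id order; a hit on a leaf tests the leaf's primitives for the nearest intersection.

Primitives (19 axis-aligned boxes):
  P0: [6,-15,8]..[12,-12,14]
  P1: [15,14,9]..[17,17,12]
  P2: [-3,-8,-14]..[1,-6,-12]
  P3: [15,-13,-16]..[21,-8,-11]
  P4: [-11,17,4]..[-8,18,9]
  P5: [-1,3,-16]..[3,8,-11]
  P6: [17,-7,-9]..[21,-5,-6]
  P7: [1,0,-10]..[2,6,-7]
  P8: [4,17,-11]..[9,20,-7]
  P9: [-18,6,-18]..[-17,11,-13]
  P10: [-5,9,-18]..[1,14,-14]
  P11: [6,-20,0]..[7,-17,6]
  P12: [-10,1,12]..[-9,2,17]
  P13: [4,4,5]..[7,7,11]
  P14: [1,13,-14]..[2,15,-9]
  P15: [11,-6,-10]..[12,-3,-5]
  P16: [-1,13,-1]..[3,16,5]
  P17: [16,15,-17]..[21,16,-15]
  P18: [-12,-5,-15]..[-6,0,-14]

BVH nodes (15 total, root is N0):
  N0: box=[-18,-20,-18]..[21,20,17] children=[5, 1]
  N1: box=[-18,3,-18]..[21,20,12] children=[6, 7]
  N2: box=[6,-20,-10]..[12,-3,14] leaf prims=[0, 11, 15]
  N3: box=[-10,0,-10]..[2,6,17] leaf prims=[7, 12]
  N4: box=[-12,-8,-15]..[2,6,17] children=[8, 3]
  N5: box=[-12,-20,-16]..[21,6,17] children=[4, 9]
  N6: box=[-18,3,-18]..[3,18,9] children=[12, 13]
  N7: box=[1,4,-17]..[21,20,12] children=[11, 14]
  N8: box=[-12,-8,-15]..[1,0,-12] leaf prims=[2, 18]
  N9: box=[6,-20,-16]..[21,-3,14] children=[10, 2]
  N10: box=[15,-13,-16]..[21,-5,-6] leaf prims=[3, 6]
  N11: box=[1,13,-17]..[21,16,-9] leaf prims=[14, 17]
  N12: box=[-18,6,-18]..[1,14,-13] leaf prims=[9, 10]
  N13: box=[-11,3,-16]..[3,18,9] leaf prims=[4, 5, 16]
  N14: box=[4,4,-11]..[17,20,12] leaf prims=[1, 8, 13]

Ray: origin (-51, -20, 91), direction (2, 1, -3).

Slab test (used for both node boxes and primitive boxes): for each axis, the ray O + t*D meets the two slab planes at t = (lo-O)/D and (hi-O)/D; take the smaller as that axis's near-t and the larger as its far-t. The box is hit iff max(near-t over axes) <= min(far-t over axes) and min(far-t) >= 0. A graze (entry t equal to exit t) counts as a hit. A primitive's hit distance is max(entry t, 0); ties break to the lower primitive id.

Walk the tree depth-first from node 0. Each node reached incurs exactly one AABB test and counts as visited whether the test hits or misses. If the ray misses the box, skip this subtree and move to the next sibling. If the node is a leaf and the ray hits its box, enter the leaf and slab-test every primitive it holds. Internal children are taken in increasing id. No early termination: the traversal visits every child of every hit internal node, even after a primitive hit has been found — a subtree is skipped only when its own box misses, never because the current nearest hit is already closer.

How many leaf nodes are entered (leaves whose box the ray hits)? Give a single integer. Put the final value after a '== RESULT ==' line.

Traverse from the root:
N0 x:[33/2,36] y:[0,40] z:[74/3,109/3] -> hit [74/3,36], descend [1, 5]
  N1 x:[33/2,36] y:[23,40] z:[79/3,109/3] -> hit [79/3,36], descend [6, 7]
    N6 x:[33/2,27] y:[23,38] z:[82/3,109/3] -> miss, prune
    N7 x:[26,36] y:[24,40] z:[79/3,36] -> hit [79/3,36], descend [11, 14]
      N11 x:[26,36] y:[33,36] z:[100/3,36] -> hit [100/3,36] leaf, test {P14(miss), P17@t=106/3}
      N14 x:[55/2,34] y:[24,40] z:[79/3,34] -> hit [55/2,34] leaf, test {P1(miss), P8(miss), P13(miss)}
  N5 x:[39/2,36] y:[0,26] z:[74/3,107/3] -> hit [74/3,26], descend [4, 9]
    N4 x:[39/2,53/2] y:[12,26] z:[74/3,106/3] -> hit [74/3,26], descend [3, 8]
      N3 x:[41/2,53/2] y:[20,26] z:[74/3,101/3] -> hit [74/3,26] leaf, test {P7(miss), P12(miss)}
      N8 x:[39/2,26] y:[12,20] z:[103/3,106/3] -> miss, prune
    N9 x:[57/2,36] y:[0,17] z:[77/3,107/3] -> miss, prune

11 AABB tests over nodes [0, 1, 6, 7, 11, 14, 5, 4, 3, 8, 9]; 3 leaves entered; closest P17.

== RESULT ==
3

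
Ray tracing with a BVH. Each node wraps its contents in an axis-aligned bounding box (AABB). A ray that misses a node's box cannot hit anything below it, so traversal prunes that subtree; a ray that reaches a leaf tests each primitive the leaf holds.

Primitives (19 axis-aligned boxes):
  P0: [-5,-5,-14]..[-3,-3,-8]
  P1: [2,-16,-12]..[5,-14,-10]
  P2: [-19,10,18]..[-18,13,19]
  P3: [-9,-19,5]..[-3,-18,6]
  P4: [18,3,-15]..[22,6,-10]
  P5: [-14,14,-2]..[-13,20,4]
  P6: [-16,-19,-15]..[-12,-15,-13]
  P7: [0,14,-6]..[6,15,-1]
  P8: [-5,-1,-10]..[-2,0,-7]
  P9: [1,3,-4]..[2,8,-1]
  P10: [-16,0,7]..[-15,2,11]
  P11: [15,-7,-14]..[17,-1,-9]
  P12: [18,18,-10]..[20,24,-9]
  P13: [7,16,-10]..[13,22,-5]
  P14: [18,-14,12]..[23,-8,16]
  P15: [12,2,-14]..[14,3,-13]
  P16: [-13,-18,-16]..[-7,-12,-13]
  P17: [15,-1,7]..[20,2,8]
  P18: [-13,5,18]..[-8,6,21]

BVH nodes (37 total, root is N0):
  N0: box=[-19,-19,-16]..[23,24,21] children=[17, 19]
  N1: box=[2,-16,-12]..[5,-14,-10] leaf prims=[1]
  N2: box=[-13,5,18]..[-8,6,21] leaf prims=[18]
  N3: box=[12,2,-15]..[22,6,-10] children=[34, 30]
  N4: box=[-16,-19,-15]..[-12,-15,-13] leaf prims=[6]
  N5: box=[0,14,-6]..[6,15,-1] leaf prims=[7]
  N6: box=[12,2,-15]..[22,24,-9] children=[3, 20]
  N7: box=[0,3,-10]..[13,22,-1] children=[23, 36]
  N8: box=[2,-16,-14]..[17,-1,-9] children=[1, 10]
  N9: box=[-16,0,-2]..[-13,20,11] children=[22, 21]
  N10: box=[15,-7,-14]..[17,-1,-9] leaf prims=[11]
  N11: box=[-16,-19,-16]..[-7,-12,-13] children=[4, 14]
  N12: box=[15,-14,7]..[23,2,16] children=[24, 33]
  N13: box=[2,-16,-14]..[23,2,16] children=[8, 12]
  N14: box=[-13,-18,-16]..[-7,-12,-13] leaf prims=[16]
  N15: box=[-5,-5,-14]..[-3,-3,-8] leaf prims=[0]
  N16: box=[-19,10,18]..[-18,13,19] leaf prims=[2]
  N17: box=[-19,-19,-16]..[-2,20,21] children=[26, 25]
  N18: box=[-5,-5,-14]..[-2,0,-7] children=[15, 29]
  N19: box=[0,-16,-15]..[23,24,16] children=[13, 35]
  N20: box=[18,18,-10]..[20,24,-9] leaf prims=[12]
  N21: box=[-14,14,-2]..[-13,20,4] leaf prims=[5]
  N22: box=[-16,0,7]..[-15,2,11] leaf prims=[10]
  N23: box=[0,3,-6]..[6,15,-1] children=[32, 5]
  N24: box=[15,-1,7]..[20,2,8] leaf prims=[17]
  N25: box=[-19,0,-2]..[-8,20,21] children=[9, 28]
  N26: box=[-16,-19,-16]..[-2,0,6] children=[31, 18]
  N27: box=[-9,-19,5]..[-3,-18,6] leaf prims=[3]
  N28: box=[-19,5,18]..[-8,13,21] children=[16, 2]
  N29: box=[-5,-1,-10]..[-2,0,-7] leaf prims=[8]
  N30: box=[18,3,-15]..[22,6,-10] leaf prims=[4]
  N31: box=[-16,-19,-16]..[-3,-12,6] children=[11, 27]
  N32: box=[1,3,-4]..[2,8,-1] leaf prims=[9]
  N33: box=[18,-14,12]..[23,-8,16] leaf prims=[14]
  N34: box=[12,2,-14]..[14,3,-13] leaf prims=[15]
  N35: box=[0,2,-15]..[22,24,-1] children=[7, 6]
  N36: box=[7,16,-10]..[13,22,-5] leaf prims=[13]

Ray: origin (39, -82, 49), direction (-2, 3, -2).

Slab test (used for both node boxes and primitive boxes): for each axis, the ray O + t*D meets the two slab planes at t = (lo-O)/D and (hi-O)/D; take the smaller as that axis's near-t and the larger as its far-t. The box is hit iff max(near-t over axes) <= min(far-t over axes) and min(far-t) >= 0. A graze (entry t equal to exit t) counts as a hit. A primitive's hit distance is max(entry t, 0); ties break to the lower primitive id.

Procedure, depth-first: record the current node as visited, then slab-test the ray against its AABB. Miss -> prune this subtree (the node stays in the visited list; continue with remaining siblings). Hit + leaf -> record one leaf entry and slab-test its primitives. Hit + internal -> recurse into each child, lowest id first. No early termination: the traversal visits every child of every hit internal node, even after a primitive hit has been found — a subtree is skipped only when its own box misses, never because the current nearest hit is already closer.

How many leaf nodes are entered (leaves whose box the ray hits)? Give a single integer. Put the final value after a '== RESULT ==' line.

Trace the traversal:
N0 x:[8,29] y:[21,106/3] z:[14,65/2] -> hit [21,29], descend [17, 19]
  N17 x:[41/2,29] y:[21,34] z:[14,65/2] -> hit [21,29], descend [25, 26]
    N25 x:[47/2,29] y:[82/3,34] z:[14,51/2] -> miss, prune
    N26 x:[41/2,55/2] y:[21,82/3] z:[43/2,65/2] -> hit [43/2,82/3], descend [18, 31]
      N18 x:[41/2,22] y:[77/3,82/3] z:[28,63/2] -> miss, prune
      N31 x:[21,55/2] y:[21,70/3] z:[43/2,65/2] -> hit [43/2,70/3], descend [11, 27]
        N11 x:[23,55/2] y:[21,70/3] z:[31,65/2] -> miss, prune
        N27 x:[21,24] y:[21,64/3] z:[43/2,22] -> miss, prune
  N19 x:[8,39/2] y:[22,106/3] z:[33/2,32] -> miss, prune

9 AABB tests over nodes [0, 17, 25, 26, 18, 31, 11, 27, 19]; 0 leaves entered; closest miss.

== RESULT ==
0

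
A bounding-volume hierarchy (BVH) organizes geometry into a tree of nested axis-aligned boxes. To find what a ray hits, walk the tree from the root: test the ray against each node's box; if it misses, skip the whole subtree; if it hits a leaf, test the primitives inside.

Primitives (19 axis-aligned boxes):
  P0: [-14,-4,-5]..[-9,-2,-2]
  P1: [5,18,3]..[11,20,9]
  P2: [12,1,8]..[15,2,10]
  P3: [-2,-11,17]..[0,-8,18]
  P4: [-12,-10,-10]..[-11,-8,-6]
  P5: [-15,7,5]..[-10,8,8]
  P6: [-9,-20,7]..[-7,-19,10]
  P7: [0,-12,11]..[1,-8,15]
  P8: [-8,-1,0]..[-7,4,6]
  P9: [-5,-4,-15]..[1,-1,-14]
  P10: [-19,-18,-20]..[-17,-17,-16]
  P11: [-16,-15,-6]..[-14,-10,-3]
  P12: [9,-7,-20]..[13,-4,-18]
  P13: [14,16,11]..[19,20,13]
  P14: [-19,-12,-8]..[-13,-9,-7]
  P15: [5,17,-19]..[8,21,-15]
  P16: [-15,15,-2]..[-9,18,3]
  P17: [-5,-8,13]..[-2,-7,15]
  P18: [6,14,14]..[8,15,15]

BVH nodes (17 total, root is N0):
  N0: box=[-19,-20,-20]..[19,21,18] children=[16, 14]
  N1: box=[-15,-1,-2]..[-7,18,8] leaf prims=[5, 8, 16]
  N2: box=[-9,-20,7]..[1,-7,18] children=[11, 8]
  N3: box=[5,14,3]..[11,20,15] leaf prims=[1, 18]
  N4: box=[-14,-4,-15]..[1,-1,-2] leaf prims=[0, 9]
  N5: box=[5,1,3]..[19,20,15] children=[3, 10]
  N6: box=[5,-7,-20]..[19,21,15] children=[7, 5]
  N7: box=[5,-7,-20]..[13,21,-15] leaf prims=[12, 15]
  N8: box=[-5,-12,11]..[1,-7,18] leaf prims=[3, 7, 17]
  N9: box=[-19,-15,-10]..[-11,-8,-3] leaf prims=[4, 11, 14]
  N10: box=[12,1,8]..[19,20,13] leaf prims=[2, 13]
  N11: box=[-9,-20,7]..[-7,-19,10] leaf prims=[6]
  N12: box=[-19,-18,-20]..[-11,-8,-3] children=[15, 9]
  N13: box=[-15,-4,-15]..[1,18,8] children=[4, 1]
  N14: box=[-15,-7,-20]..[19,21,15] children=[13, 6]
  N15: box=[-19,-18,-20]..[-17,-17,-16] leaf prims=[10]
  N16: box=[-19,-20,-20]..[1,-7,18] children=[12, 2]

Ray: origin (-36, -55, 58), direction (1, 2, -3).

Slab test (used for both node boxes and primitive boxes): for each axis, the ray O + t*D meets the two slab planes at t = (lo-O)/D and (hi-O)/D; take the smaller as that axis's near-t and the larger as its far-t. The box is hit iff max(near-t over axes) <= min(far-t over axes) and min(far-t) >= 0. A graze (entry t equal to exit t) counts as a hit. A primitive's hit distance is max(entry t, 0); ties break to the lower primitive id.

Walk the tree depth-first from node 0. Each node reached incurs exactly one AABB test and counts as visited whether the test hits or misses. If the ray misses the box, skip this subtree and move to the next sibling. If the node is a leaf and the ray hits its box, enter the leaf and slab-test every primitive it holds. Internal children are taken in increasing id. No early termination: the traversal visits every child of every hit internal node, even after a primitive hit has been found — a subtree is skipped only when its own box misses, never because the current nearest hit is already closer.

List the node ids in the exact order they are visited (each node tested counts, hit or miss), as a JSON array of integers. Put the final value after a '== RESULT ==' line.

Traverse from the root:
N0 x:[17,55] y:[35/2,38] z:[40/3,26] -> hit [35/2,26], descend [14, 16]
  N14 x:[21,55] y:[24,38] z:[43/3,26] -> hit [24,26], descend [6, 13]
    N6 x:[41,55] y:[24,38] z:[43/3,26] -> miss, prune
    N13 x:[21,37] y:[51/2,73/2] z:[50/3,73/3] -> miss, prune
  N16 x:[17,37] y:[35/2,24] z:[40/3,26] -> hit [35/2,24], descend [2, 12]
    N2 x:[27,37] y:[35/2,24] z:[40/3,17] -> miss, prune
    N12 x:[17,25] y:[37/2,47/2] z:[61/3,26] -> hit [61/3,47/2], descend [9, 15]
      N9 x:[17,25] y:[20,47/2] z:[61/3,68/3] -> hit [61/3,68/3] leaf, test {P4(miss), P11@t=61/3, P14@t=65/3}
      N15 x:[17,19] y:[37/2,19] z:[74/3,26] -> miss, prune

Visited [0, 14, 6, 13, 16, 2, 12, 9, 15]. Tests: 9 box, 1 leaf. Nearest: P11.

== RESULT ==
[0, 14, 6, 13, 16, 2, 12, 9, 15]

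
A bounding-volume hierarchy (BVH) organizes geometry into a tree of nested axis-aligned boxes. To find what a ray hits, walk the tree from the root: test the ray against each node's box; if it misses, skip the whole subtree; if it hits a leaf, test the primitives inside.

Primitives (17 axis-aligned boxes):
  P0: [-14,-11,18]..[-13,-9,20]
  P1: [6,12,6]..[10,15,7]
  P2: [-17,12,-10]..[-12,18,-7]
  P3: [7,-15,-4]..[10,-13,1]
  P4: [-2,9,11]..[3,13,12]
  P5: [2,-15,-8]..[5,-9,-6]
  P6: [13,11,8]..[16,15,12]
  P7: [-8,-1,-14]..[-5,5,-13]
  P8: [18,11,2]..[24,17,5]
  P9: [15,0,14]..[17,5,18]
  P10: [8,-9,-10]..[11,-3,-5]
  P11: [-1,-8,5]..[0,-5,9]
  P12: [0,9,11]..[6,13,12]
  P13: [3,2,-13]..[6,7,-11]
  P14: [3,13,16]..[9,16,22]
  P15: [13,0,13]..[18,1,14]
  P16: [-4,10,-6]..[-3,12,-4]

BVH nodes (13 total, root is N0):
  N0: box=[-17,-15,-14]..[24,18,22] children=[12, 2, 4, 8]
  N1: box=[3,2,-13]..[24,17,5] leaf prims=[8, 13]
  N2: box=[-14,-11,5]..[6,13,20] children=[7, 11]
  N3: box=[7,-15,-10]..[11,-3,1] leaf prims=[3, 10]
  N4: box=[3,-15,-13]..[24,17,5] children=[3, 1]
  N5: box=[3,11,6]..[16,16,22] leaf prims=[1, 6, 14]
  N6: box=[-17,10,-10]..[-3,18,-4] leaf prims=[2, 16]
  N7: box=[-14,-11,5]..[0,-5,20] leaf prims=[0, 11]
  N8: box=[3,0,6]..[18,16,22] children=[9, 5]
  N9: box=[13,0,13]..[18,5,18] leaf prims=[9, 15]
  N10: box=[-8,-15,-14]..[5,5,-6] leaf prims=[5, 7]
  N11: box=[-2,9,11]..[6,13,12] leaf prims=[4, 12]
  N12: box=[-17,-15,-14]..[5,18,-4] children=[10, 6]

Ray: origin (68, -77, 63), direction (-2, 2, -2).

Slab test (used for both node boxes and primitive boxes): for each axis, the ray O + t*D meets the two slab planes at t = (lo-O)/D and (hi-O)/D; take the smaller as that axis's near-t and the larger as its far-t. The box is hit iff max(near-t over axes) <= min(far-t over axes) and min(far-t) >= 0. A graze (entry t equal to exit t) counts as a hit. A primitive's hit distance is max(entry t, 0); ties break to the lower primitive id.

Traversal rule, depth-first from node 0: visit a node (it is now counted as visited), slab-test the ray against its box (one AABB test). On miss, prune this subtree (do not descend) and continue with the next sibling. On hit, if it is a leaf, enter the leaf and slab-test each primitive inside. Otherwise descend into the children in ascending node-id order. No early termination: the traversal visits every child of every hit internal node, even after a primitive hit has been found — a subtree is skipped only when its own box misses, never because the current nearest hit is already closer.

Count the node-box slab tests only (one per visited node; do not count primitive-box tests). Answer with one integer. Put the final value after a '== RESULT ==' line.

Trace the traversal:
N0 x:[22,85/2] y:[31,95/2] z:[41/2,77/2] -> hit [31,77/2], descend [2, 4, 8, 12]
  N2 x:[31,41] y:[33,45] z:[43/2,29] -> miss, prune
  N4 x:[22,65/2] y:[31,47] z:[29,38] -> hit [31,65/2], descend [1, 3]
    N1 x:[22,65/2] y:[79/2,47] z:[29,38] -> miss, prune
    N3 x:[57/2,61/2] y:[31,37] z:[31,73/2] -> miss, prune
  N8 x:[25,65/2] y:[77/2,93/2] z:[41/2,57/2] -> miss, prune
  N12 x:[63/2,85/2] y:[31,95/2] z:[67/2,77/2] -> hit [67/2,77/2], descend [6, 10]
    N6 x:[71/2,85/2] y:[87/2,95/2] z:[67/2,73/2] -> miss, prune
    N10 x:[63/2,38] y:[31,41] z:[69/2,77/2] -> hit [69/2,38] leaf, test {P5(miss), P7@t=38}

9 AABB tests over nodes [0, 2, 4, 1, 3, 8, 12, 6, 10]; 1 leaf entered; closest P7.

== RESULT ==
9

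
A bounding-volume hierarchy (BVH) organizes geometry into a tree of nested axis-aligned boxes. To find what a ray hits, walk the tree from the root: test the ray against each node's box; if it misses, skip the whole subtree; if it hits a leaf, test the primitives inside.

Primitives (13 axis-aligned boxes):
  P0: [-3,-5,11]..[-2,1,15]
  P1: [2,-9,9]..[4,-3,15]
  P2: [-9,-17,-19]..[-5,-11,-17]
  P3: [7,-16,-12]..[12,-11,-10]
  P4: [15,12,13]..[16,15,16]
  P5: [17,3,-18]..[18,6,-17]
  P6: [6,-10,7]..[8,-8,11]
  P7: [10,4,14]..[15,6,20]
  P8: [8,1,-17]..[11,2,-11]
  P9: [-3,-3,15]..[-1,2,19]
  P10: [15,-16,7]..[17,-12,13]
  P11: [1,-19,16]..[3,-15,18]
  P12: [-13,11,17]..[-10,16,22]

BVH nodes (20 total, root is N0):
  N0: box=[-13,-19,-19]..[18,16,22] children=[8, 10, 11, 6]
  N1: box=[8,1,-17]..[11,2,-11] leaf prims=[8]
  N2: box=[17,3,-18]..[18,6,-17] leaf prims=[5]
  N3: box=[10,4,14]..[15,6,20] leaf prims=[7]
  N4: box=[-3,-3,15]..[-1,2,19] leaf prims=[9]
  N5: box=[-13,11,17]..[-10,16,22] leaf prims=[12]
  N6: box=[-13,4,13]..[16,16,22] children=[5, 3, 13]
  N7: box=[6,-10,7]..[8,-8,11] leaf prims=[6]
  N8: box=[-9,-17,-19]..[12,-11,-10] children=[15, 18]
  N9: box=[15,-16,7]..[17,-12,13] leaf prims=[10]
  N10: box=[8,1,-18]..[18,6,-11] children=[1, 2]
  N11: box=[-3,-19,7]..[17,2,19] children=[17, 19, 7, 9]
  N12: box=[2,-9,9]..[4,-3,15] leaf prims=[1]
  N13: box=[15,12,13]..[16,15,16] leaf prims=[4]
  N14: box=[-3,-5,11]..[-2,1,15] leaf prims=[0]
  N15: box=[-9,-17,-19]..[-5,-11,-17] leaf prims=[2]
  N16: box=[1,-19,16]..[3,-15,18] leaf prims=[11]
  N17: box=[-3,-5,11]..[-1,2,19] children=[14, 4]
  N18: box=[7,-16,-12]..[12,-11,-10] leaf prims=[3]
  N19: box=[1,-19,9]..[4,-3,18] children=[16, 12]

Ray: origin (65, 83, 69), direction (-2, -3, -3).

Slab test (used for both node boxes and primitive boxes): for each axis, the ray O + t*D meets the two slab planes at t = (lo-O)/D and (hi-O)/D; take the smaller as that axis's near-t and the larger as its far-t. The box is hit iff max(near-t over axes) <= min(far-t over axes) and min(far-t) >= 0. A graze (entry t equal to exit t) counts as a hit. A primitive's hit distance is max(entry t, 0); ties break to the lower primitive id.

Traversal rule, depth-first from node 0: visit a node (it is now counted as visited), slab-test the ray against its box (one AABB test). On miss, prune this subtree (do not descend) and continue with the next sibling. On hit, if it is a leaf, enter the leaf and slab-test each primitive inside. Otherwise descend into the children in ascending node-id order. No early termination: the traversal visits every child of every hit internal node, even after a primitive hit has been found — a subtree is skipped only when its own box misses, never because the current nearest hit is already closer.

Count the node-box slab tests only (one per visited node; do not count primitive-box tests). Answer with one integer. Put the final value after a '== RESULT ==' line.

Trace the traversal:
N0 x:[47/2,39] y:[67/3,34] z:[47/3,88/3] -> hit [47/2,88/3], descend [6, 8, 10, 11]
  N6 x:[49/2,39] y:[67/3,79/3] z:[47/3,56/3] -> miss, prune
  N8 x:[53/2,37] y:[94/3,100/3] z:[79/3,88/3] -> miss, prune
  N10 x:[47/2,57/2] y:[77/3,82/3] z:[80/3,29] -> hit [80/3,82/3], descend [1, 2]
    N1 x:[27,57/2] y:[27,82/3] z:[80/3,86/3] -> hit [27,82/3] leaf, test {P8@t=27}
    N2 x:[47/2,24] y:[77/3,80/3] z:[86/3,29] -> miss, prune
  N11 x:[24,34] y:[27,34] z:[50/3,62/3] -> miss, prune

Summary -> nodes [0, 6, 8, 10, 1, 2, 11]; box-tests=7; leaf-entries=1; first=P8

== RESULT ==
7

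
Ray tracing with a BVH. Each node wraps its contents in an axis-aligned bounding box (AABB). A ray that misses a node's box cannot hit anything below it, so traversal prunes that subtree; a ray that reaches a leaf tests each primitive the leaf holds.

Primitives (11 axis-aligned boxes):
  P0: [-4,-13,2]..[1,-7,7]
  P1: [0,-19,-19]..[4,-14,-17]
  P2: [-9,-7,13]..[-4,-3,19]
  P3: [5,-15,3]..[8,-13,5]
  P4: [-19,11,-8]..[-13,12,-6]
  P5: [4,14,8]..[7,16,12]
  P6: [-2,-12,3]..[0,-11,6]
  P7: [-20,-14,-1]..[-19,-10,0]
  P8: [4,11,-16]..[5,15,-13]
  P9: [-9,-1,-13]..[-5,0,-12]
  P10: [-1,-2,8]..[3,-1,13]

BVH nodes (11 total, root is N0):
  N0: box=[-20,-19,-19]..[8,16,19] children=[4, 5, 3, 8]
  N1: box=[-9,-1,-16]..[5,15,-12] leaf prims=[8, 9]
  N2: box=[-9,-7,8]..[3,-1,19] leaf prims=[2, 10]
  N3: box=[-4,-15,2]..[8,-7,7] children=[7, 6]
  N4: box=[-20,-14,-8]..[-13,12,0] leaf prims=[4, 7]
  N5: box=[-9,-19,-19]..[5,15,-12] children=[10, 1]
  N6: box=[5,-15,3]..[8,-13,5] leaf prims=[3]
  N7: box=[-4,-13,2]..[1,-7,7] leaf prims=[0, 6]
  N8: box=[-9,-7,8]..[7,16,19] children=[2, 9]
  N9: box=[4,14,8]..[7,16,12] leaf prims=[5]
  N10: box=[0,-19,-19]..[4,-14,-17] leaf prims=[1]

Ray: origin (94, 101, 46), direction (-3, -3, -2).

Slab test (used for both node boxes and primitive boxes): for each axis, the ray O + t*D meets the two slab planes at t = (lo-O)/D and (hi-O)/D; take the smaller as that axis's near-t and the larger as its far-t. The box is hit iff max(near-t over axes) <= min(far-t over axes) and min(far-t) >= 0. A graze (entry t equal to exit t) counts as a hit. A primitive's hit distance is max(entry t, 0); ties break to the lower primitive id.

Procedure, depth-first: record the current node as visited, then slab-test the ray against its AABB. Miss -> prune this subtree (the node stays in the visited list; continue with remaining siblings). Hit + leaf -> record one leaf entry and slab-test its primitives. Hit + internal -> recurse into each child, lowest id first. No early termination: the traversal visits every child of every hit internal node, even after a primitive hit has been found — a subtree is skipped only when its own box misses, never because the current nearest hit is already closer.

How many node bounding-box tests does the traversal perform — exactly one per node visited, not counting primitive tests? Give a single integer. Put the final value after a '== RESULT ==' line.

Traverse from the root:
N0 x:[86/3,38] y:[85/3,40] z:[27/2,65/2] -> hit [86/3,65/2], descend [3, 4, 5, 8]
  N3 x:[86/3,98/3] y:[36,116/3] z:[39/2,22] -> miss, prune
  N4 x:[107/3,38] y:[89/3,115/3] z:[23,27] -> miss, prune
  N5 x:[89/3,103/3] y:[86/3,40] z:[29,65/2] -> hit [89/3,65/2], descend [1, 10]
    N1 x:[89/3,103/3] y:[86/3,34] z:[29,31] -> hit [89/3,31] leaf, test {P8@t=89/3, P9(miss)}
    N10 x:[30,94/3] y:[115/3,40] z:[63/2,65/2] -> miss, prune
  N8 x:[29,103/3] y:[85/3,36] z:[27/2,19] -> miss, prune

Visited [0, 3, 4, 5, 1, 10, 8]. Tests: 7 box, 1 leaf. Nearest: P8.

== RESULT ==
7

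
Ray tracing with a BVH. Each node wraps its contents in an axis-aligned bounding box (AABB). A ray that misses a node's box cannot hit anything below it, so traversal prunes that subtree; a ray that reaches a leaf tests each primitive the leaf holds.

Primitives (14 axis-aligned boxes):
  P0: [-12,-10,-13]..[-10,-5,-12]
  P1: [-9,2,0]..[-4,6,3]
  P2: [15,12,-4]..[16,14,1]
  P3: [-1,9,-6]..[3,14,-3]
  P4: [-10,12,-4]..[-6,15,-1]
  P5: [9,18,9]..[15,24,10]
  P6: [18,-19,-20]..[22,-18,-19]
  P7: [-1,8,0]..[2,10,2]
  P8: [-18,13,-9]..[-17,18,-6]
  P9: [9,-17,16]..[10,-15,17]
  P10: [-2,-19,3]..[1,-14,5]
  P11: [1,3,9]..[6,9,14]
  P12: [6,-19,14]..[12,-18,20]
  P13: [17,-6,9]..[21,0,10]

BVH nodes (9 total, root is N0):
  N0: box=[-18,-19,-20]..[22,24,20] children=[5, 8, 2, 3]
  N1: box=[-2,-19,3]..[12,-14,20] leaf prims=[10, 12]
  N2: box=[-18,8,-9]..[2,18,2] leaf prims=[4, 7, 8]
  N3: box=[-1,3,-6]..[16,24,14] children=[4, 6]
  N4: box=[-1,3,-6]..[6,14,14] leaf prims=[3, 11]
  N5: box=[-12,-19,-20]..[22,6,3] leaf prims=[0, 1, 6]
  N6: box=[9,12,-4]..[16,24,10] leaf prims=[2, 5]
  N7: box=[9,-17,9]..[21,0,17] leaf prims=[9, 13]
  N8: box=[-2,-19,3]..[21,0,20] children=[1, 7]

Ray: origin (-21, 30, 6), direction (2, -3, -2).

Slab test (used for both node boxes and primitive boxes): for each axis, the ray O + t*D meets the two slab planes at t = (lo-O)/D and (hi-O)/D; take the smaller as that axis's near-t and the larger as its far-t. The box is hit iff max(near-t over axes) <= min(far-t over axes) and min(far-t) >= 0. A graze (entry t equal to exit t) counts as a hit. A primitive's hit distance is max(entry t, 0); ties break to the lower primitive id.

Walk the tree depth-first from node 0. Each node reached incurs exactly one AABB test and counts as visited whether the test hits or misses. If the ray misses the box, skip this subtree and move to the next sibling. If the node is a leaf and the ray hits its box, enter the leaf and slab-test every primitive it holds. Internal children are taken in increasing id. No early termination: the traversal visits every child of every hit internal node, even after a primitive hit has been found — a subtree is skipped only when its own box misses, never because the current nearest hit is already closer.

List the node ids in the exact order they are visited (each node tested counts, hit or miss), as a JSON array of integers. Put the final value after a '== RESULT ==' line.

Trace the traversal:
N0 x:[3/2,43/2] y:[2,49/3] z:[-7,13] -> hit [2,13], descend [2, 3, 5, 8]
  N2 x:[3/2,23/2] y:[4,22/3] z:[2,15/2] -> hit [4,22/3] leaf, test {P4(miss), P7(miss), P8(miss)}
  N3 x:[10,37/2] y:[2,9] z:[-4,6] -> miss, prune
  N5 x:[9/2,43/2] y:[8,49/3] z:[3/2,13] -> hit [8,13] leaf, test {P0(miss), P1(miss), P6(miss)}
  N8 x:[19/2,21] y:[10,49/3] z:[-7,3/2] -> miss, prune

Visited [0, 2, 3, 5, 8]. Tests: 5 box, 2 leaf. Nearest: miss.

== RESULT ==
[0, 2, 3, 5, 8]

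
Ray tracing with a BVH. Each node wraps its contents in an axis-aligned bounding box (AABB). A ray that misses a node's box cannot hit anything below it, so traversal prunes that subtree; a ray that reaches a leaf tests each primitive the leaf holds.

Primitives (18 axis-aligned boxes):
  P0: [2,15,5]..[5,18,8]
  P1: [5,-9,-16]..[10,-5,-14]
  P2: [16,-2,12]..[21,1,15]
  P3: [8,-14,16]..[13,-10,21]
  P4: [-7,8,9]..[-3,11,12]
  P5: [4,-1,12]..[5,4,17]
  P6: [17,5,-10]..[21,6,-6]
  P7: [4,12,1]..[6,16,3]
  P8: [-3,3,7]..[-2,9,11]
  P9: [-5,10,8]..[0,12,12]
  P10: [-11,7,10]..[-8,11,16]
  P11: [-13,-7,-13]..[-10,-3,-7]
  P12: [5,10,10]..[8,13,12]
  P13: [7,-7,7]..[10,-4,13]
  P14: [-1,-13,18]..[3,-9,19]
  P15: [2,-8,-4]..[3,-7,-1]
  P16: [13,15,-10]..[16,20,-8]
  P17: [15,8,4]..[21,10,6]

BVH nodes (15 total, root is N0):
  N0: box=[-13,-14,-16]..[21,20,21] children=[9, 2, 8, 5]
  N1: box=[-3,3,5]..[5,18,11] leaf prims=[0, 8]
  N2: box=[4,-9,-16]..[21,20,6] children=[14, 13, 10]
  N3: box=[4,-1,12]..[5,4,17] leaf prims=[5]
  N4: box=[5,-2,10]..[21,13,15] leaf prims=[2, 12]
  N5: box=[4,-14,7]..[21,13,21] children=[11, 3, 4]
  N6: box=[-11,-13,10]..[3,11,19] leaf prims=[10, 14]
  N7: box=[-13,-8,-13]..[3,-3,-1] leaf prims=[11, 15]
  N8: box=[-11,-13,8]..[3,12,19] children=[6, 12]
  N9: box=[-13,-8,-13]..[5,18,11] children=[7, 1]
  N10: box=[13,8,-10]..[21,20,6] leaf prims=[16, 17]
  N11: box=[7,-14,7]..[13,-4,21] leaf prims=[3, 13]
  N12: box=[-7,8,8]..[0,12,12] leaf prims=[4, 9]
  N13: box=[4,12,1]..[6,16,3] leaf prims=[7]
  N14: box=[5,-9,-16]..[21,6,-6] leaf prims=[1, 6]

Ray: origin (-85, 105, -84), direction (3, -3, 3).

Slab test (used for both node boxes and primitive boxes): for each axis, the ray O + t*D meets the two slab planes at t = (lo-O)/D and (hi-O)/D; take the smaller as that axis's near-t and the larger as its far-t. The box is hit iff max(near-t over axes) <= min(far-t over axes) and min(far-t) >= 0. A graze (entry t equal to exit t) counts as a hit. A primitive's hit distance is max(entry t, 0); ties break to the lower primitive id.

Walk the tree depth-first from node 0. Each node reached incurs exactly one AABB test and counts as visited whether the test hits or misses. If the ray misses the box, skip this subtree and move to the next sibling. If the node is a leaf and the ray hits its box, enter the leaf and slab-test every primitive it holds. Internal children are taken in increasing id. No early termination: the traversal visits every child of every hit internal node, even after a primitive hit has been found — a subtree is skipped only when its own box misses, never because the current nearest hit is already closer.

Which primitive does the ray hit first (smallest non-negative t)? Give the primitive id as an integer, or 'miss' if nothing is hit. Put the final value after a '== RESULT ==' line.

Walk:
N0 x:[24,106/3] y:[85/3,119/3] z:[68/3,35] -> hit [85/3,35], descend [2, 5, 8, 9]
  N2 x:[89/3,106/3] y:[85/3,38] z:[68/3,30] -> hit [89/3,30], descend [10, 13, 14]
    N10 x:[98/3,106/3] y:[85/3,97/3] z:[74/3,30] -> miss, prune
    N13 x:[89/3,91/3] y:[89/3,31] z:[85/3,29] -> miss, prune
    N14 x:[30,106/3] y:[33,38] z:[68/3,26] -> miss, prune
  N5 x:[89/3,106/3] y:[92/3,119/3] z:[91/3,35] -> hit [92/3,35], descend [3, 4, 11]
    N3 x:[89/3,30] y:[101/3,106/3] z:[32,101/3] -> miss, prune
    N4 x:[30,106/3] y:[92/3,107/3] z:[94/3,33] -> hit [94/3,33] leaf, test {P2(miss), P12(miss)}
    N11 x:[92/3,98/3] y:[109/3,119/3] z:[91/3,35] -> miss, prune
  N8 x:[74/3,88/3] y:[31,118/3] z:[92/3,103/3] -> miss, prune
  N9 x:[24,30] y:[29,113/3] z:[71/3,95/3] -> hit [29,30], descend [1, 7]
    N1 x:[82/3,30] y:[29,34] z:[89/3,95/3] -> hit [89/3,30] leaf, test {P0@t=89/3, P8(miss)}
    N7 x:[24,88/3] y:[36,113/3] z:[71/3,83/3] -> miss, prune

13 AABB tests over nodes [0, 2, 10, 13, 14, 5, 3, 4, 11, 8, 9, 1, 7]; 2 leaves entered; closest P0.

== RESULT ==
0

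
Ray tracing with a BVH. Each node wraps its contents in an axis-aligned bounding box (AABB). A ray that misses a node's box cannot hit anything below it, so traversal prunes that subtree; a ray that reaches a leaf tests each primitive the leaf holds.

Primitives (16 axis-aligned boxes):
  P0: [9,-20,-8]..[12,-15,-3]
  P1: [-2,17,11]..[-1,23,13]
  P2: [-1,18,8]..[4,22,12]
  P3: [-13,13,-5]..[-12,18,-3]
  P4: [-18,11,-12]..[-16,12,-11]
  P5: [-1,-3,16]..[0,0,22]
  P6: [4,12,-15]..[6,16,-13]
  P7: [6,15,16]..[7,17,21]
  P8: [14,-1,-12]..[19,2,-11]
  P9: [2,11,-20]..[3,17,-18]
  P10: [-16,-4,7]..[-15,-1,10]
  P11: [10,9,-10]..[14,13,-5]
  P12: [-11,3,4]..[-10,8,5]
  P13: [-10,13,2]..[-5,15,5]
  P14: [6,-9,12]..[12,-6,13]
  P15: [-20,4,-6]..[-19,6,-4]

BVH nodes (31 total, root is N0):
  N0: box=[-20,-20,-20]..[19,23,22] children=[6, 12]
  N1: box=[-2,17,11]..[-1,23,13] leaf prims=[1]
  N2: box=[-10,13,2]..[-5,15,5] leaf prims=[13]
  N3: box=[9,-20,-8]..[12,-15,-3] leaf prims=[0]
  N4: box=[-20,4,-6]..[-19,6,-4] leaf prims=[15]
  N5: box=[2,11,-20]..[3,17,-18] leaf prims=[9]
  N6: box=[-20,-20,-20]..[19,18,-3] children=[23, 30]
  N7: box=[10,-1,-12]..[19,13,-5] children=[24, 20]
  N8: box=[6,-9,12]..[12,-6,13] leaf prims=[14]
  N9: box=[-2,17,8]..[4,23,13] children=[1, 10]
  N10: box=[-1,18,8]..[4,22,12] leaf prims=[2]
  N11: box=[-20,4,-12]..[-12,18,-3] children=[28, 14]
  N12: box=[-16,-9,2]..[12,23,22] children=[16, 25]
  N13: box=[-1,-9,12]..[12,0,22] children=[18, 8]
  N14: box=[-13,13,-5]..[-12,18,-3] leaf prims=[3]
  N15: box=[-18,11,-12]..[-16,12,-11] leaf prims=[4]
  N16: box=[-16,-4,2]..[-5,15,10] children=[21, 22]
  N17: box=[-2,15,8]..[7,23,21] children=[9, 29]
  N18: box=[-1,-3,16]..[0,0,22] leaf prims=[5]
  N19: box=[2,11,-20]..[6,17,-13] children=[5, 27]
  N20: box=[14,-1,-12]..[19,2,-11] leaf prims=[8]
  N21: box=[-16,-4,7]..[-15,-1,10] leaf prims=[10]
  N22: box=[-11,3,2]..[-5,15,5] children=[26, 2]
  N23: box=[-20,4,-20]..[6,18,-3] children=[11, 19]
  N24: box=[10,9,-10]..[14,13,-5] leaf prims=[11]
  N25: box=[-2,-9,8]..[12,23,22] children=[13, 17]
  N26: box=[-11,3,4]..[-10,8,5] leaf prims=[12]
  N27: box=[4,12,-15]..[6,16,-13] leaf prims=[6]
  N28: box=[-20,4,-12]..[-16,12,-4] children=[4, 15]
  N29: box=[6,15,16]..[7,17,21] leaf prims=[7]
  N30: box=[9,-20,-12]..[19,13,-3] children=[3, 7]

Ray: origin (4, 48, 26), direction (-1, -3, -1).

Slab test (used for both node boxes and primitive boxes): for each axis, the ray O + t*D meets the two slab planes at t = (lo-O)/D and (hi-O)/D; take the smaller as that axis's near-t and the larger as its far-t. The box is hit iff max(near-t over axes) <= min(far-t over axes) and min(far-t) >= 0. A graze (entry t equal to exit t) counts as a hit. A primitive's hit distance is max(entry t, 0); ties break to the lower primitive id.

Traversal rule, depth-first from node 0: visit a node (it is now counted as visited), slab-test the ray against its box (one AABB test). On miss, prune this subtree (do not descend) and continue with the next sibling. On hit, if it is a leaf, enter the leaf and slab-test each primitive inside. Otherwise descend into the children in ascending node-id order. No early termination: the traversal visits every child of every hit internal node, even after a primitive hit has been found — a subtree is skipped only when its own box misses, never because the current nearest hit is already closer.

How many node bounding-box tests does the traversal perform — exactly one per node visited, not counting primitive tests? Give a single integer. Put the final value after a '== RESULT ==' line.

Traverse from the root:
N0 x:[-15,24] y:[25/3,68/3] z:[4,46] -> hit [25/3,68/3], descend [6, 12]
  N6 x:[-15,24] y:[10,68/3] z:[29,46] -> miss, prune
  N12 x:[-8,20] y:[25/3,19] z:[4,24] -> hit [25/3,19], descend [16, 25]
    N16 x:[9,20] y:[11,52/3] z:[16,24] -> hit [16,52/3], descend [21, 22]
      N21 x:[19,20] y:[49/3,52/3] z:[16,19] -> miss, prune
      N22 x:[9,15] y:[11,15] z:[21,24] -> miss, prune
    N25 x:[-8,6] y:[25/3,19] z:[4,18] -> miss, prune

Summary -> nodes [0, 6, 12, 16, 21, 22, 25]; box-tests=7; leaf-entries=0; first=miss

== RESULT ==
7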